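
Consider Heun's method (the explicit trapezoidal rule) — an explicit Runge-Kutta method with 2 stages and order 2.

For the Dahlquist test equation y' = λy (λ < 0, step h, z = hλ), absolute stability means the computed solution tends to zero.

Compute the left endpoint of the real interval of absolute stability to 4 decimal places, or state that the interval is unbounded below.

On y'=λy, z=hλ:
  order 2, 2-stage ⇒ R(z)=1+z+z^2/2
  (e.g. R(-1.58)=0.66820, |R|=0.66820)

Need |R(x)|<1, x<0.
x=-1.58: |R|=0.6682
|R(-1.95)|=0.9512 |R(-1.93)|=0.9325 |R(-0.92)|=0.5032
Bisect:
  x_lo=-2.3907 |R|=1.4671  x_hi=-0.1847 |R|=0.8323
  mid=-1.28774 |R|=0.54140 →hi
  mid=-1.83924 |R|=0.85216 →hi
  mid=-2.11499 |R|=1.12160 →lo
  mid=-1.97711 |R|=0.97738 →hi
  mid=-2.04605 |R|=1.04711 →lo
  mid=-2.01158 |R|=1.01165 →lo
  mid=-1.99435 |R|=0.99436 →hi
  mid=-2.00296 |R|=1.00297 →lo
  ...
  [-2.00000,-1.99987] ⇒ x*=-2.0000
Stable set (-2.0000, 0).

left endpoint -2.0000.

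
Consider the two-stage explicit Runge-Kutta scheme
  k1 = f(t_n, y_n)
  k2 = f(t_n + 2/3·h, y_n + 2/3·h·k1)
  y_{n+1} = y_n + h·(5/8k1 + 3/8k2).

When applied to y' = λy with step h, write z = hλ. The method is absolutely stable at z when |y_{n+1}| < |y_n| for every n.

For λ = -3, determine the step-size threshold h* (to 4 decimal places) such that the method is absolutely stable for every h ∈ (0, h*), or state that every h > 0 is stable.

(-4.0000,0); λ=-3 ⇒ h* = (4)/3 = 1.3333.

On y'=λy, z=hλ:
  k1=λy_n ⇒ h·k1=z·y_n;  k2=λ(1+2/3z)y_n ⇒ h·k2=z(1+2/3z)y_n
  y_{n+1}/y_n = 1 + 5/8z + 3/8z(1+2/3z) = 1 + z + 1/4z²
  R(z) = 1 + z + 1/4z².

Find x<0 with |R(x)|<1.
x=-0.79: |R|=0.3660
R=1: x+1/4x²=0 ⇒ x=−4=-4.0000; min R=1−1/(4·1/4)=0.0000>−1
Confirm numerically:
  x=-3.671: |R|=0.69806 <1
  x=-2.717: |R|=0.12852 <1
  x=-2.122: |R|=0.00372 <1
  x=-1.681: |R|=0.02544 <1
  x=-4.430: |R|=1.47622 >1
  x=-4.136: |R|=1.14062 >1
So |R|<1 on (-4.0000, 0).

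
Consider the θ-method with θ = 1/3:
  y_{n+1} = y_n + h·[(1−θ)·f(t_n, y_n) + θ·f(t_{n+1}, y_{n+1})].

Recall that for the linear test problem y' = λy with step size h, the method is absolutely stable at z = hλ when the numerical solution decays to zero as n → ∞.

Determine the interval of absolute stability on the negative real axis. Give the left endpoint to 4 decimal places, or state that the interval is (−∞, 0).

z∈(-6.0000,0).

Set f=λy, z=hλ:
  y_{n+1} = y_n + z·[2/3·y_n + 1/3·y_{n+1}] ⇒ (1 − 1/3z)y_{n+1} = (1 + 2/3z)y_n
  R(z) = (1 + 2/3z)/(1 − 1/3z).

Boundary: |R(x)|=1, x<0.
x=-0.98: |R|=0.2613
R=−1: 1+2/3x = −1+1/3x ⇒ -1/3x=2 ⇒ x=2/(-1/3)=-6.0000
Confirm numerically:
  x=-5.395: |R|=0.92793 <1
  x=-3.975: |R|=0.70968 <1
  x=-3.060: |R|=0.51485 <1
  x=-6.499: |R|=1.05253 >1
  x=-6.456: |R|=1.04822 >1
  x=-6.253: |R|=1.02734 >1
So |R|<1 on (-6.0000, 0).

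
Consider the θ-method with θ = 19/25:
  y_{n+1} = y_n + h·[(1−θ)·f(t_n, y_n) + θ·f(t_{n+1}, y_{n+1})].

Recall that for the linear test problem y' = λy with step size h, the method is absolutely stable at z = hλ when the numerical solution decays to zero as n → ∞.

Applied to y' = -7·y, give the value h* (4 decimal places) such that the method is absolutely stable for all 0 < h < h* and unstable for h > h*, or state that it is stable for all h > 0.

interval (−∞, 0). Any h>0 works for λ=-7.

On y'=λy, z=hλ:
  y_{n+1} = y_n + z·[6/25·y_n + 19/25·y_{n+1}] ⇒ (1 − 19/25z)y_{n+1} = (1 + 6/25z)y_n
  ⇒ R(z) = (1 + 6/25z)/(1 − 19/25z).

Find x<0 with |R(x)|<1.
x=-1.44: |R|=0.3125
x=-2: |R|=0.2063
x=-10: |R|=0.1628
x=-100: |R|=0.2987
θ=19/25≥1/2 ⇒ |1+6/25x|<|1−19/25x| ∀x<0 ⇒ unbounded interval.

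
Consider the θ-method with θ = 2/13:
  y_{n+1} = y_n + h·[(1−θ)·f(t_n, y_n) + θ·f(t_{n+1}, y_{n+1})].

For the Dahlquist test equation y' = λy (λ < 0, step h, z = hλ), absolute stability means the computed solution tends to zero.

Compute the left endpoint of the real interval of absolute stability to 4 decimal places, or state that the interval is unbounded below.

Set f=λy, z=hλ:
  y_{n+1} = y_n + z·[11/13·y_n + 2/13·y_{n+1}] ⇒ (1 − 2/13z)y_{n+1} = (1 + 11/13z)y_n
  so R(z) = (1 + 11/13z)/(1 − 2/13z).

Need |R(x)|<1, x<0.
x=-1.24: |R|=0.0413
R=−1: 1+11/13x = −1+2/13x ⇒ -9/13x=2 ⇒ x=2/(-9/13)=-2.8889
Confirm numerically:
  x=-2.107: |R|=0.59120 <1
  x=-1.373: |R|=0.13356 <1
  x=-1.306: |R|=0.08750 <1
  x=-3.338: |R|=1.20543 >1
  x=-3.147: |R|=1.12040 >1
Interval (-2.8889, 0).

z* = -2.8889.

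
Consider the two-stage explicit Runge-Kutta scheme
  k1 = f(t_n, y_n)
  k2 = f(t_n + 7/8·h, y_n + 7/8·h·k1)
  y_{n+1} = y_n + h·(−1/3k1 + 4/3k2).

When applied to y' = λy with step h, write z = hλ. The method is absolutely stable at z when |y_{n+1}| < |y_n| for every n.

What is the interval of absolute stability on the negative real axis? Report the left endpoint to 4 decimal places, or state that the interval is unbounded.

(-0.8571, 0).

On y'=λy, z=hλ:
  k1=λy_n ⇒ h·k1=z·y_n;  k2=λ(1+7/8z)y_n ⇒ h·k2=z(1+7/8z)y_n
  y_{n+1}/y_n = 1 − 1/3z + 4/3z(1+7/8z) = 1 + z + 7/6z²
  so R(z) = 1 + z + 7/6z².

Find x<0 with |R(x)|<1.
x=-0.92: |R|=1.0675
R=1: x+7/6x²=0 ⇒ x=−6/7=-0.8571; min R=1−1/(4·7/6)=0.7857>−1
Confirm numerically:
  x=-0.649: |R|=0.84240 <1
  x=-0.368: |R|=0.78999 <1
  x=-0.351: |R|=0.79273 <1
  x=-1.363: |R|=1.80440 >1
  x=-1.347: |R|=1.76981 >1
  x=-0.974: |R|=1.13279 >1
Interval (-0.8571, 0).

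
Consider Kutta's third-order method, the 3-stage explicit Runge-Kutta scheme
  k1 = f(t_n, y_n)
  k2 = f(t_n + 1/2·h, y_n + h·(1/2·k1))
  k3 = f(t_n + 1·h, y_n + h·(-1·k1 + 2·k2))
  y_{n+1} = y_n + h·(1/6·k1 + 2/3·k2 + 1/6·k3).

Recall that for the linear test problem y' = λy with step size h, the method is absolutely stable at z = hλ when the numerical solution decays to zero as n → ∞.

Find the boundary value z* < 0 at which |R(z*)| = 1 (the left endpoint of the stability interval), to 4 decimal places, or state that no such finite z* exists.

Test eqn y'=λy, z=hλ:
  order 3, 3-stage ⇒ R(z)=1+z+z^2/2+z^3/6
  (e.g. R(-1.14)=0.26288, |R|=0.26288)

Boundary: |R(x)|=1, x<0.
x=-1.14: |R|=0.2629
|R(-1.86)|=0.2027 |R(-1.7)|=0.0738 |R(-0.86)|=0.4038
Bisect:
  x_lo=-3.3339 |R|=2.9523  x_hi=-0.2699 |R|=0.7632
  mid=-1.80190 |R|=0.15356 →hi
  mid=-2.56788 |R|=1.09297 →lo
  mid=-2.18489 |R|=0.53637 →hi
  mid=-2.37638 |R|=0.78943 →hi
  mid=-2.47213 |R|=0.93446 →hi
  mid=-2.52000 |R|=1.01197 →lo
  mid=-2.49607 |R|=0.97279 →hi
  ...
  [-2.51290,-2.51271] ⇒ x*=-2.5127
So |R|<1 on (-2.5127, 0).

left endpoint -2.5127.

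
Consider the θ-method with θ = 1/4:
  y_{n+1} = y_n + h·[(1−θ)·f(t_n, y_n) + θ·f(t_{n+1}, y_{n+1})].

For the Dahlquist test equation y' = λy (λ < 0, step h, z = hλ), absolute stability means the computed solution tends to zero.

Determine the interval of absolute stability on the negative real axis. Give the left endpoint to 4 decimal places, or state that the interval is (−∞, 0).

Set f=λy, z=hλ:
  y_{n+1} = y_n + z·[3/4·y_n + 1/4·y_{n+1}] ⇒ (1 − 1/4z)y_{n+1} = (1 + 3/4z)y_n
  ⇒ R(z) = (1 + 3/4z)/(1 − 1/4z).

Solve |R(x)|<1 on ℝ⁻.
x=-0.68: |R|=0.4188
R=−1: 1+3/4x = −1+1/4x ⇒ -1/2x=2 ⇒ x=2/(-1/2)=-4.0000
Confirm numerically:
  x=-3.603: |R|=0.89557 <1
  x=-3.124: |R|=0.75407 <1
  x=-2.578: |R|=0.56765 <1
  x=-2.437: |R|=0.51437 <1
  x=-4.105: |R|=1.02591 >1
  x=-4.094: |R|=1.02323 >1
Interval (-4.0000, 0).

(-4.0000, 0).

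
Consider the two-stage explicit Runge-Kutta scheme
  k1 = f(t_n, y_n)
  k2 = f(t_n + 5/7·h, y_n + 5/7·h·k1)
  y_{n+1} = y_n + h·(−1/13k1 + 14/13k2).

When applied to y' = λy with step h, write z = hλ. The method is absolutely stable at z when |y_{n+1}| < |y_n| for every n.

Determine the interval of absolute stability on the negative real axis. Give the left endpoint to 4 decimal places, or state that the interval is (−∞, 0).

z∈(-1.3000,0).

On y'=λy, z=hλ:
  k1=λy_n ⇒ h·k1=z·y_n;  k2=λ(1+5/7z)y_n ⇒ h·k2=z(1+5/7z)y_n
  y_{n+1}/y_n = 1 − 1/13z + 14/13z(1+5/7z) = 1 + z + 10/13z²
  ⇒ R(z) = 1 + z + 10/13z².

Need |R(x)|<1, x<0.
x=-1.19: |R|=0.8993
R=1: x+10/13x²=0 ⇒ x=−13/10=-1.3000; min R=1−1/(4·10/13)=0.6750>−1
Confirm numerically:
  x=-1.062: |R|=0.80557 <1
  x=-1.040: |R|=0.79200 <1
  x=-0.576: |R|=0.67921 <1
  x=-1.473: |R|=1.19602 >1
  x=-1.344: |R|=1.04549 >1
Interval (-1.3000, 0).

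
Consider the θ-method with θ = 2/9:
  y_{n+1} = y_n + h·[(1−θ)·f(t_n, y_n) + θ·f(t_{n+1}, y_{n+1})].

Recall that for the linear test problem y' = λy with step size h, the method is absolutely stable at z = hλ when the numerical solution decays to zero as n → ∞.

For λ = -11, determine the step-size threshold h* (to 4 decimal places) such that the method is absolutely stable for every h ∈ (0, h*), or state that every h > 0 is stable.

(-3.6000,0); λ=-11 ⇒ h* = (18/5)/11 = 0.3273.

Test eqn y'=λy, z=hλ:
  y_{n+1} = y_n + z·[7/9·y_n + 2/9·y_{n+1}] ⇒ (1 − 2/9z)y_{n+1} = (1 + 7/9z)y_n
  R(z) = (1 + 7/9z)/(1 − 2/9z).

Solve |R(x)|<1 on ℝ⁻.
x=-0.53: |R|=0.5258
R=−1: 1+7/9x = −1+2/9x ⇒ -5/9x=2 ⇒ x=2/(-5/9)=-3.6000
Confirm numerically:
  x=-3.419: |R|=0.94286 <1
  x=-2.546: |R|=0.62603 <1
  x=-2.424: |R|=0.57539 <1
  x=-1.813: |R|=0.29233 <1
  x=-4.179: |R|=1.16678 >1
  x=-3.772: |R|=1.05198 >1
  x=-3.762: |R|=1.04902 >1
Stable set (-3.6000, 0).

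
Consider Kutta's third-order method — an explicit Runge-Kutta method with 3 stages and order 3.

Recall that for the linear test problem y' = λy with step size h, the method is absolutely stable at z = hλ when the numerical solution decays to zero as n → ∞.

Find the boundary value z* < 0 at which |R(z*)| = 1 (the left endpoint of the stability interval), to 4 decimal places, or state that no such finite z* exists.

Test eqn y'=λy, z=hλ:
  order 3, 3-stage ⇒ R(z)=1+z+z^2/2+z^3/6
  (e.g. R(-0.42)=0.65585, |R|=0.65585)

Need |R(x)|<1, x<0.
x=-0.42: |R|=0.6559
|R(-2.56)|=1.0794 |R(-1.21)|=0.2268 |R(-1.05)|=0.3083
Bisect:
  x_lo=-2.9310 |R|=1.8322  x_hi=-0.3563 |R|=0.6997
  mid=-1.64363 |R|=0.03292 →hi
  mid=-2.28731 |R|=0.66587 →hi
  mid=-2.60915 |R|=1.16568 →lo
  mid=-2.44823 |R|=0.89703 →hi
  mid=-2.52869 |R|=1.02641 →lo
  mid=-2.48846 |R|=0.96051 →hi
  mid=-2.50857 |R|=0.99315 →hi
  ...
  [-2.51282,-2.51266] ⇒ x*=-2.5127
Interval (-2.5127, 0).

left endpoint -2.5127.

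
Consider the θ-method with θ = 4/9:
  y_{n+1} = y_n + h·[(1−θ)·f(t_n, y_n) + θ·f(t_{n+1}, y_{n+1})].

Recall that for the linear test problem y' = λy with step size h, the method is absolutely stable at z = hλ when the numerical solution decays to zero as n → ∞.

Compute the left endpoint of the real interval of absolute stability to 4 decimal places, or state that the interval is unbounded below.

Set f=λy, z=hλ:
  y_{n+1} = y_n + z·[5/9·y_n + 4/9·y_{n+1}] ⇒ (1 − 4/9z)y_{n+1} = (1 + 5/9z)y_n
  ⇒ R(z) = (1 + 5/9z)/(1 − 4/9z).

Find x<0 with |R(x)|<1.
x=-0.4: |R|=0.6604
R=−1: 1+5/9x = −1+4/9x ⇒ -1/9x=2 ⇒ x=2/(-1/9)=-18.0000
Confirm numerically:
  x=-17.548: |R|=0.99429 <1
  x=-17.462: |R|=0.99318 <1
  x=-8.305: |R|=0.77037 <1
  x=-18.121: |R|=1.00148 >1
  x=-18.059: |R|=1.00073 >1
So |R|<1 on (-18.0000, 0).

z* = -18.0000.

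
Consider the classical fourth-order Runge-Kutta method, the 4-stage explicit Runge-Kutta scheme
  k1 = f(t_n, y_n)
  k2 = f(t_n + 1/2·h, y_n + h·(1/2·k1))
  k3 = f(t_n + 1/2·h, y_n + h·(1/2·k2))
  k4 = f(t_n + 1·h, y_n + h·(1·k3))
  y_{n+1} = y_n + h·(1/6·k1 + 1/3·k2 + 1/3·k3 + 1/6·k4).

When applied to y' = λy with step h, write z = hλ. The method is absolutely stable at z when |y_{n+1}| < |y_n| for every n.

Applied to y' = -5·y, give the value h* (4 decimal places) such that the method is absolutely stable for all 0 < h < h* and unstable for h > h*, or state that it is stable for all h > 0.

With y'=λy (z=hλ):
  order 4, 4-stage ⇒ R(z)=1+z+z^2/2+z^3/6+z^4/24
  (e.g. R(-1.42)=0.28040, |R|=0.28040)

Need |R(x)|<1, x<0.
x=-1.42: |R|=0.2804
|R(-1.51)|=0.2728 |R(-1.13)|=0.3359 |R(-0.91)|=0.4070
Bisect:
  x_lo=-3.2417 |R|=1.9363  x_hi=-0.1288 |R|=0.8791
  mid=-1.68526 |R|=0.27316 →hi
  mid=-2.46348 |R|=0.61375 →hi
  mid=-2.85260 |R|=1.10630 →lo
  mid=-2.65804 |R|=0.82449 →hi
  mid=-2.75532 |R|=0.95574 →hi
  mid=-2.80396 |R|=1.02850 →lo
  mid=-2.77964 |R|=0.99150 →hi
  mid=-2.79180 |R|=1.00985 →lo
  mid=-2.78572 |R|=1.00064 →lo
  mid=-2.78268 |R|=0.99606 →hi
  ...
  [-2.78534,-2.78515] ⇒ x*=-2.7853
Interval (-2.7853, 0).

(-2.7853,0); λ=-5 ⇒ h* = 0.5571.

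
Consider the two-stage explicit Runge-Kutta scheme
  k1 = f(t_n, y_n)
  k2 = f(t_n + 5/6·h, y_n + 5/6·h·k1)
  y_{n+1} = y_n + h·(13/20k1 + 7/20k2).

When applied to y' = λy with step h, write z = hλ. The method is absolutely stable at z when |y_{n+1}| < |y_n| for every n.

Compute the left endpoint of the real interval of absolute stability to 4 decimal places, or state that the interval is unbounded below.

Test eqn y'=λy, z=hλ:
  k1=λy_n ⇒ h·k1=z·y_n;  k2=λ(1+5/6z)y_n ⇒ h·k2=z(1+5/6z)y_n
  y_{n+1}/y_n = 1 + 13/20z + 7/20z(1+5/6z) = 1 + z + 7/24z²
  Hence R(z) = 1 + z + 7/24z².

Boundary: |R(x)|=1, x<0.
x=-1.6: |R|=0.1467
R=1: x+7/24x²=0 ⇒ x=−24/7=-3.4286; min R=1−1/(4·7/24)=0.1429>−1
Confirm numerically:
  x=-3.318: |R|=0.89299 <1
  x=-3.229: |R|=0.81205 <1
  x=-1.485: |R|=0.15819 <1
  x=-3.546: |R|=1.12145 >1
  x=-3.476: |R|=1.04808 >1
  x=-3.452: |R|=1.02359 >1
Interval (-3.4286, 0).

left endpoint -3.4286.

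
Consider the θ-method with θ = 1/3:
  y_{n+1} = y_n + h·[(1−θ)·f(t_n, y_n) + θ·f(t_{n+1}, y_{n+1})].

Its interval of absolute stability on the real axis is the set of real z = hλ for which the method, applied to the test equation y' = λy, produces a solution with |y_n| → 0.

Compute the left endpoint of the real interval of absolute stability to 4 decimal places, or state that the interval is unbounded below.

With y'=λy (z=hλ):
  y_{n+1} = y_n + z·[2/3·y_n + 1/3·y_{n+1}] ⇒ (1 − 1/3z)y_{n+1} = (1 + 2/3z)y_n
  Hence R(z) = (1 + 2/3z)/(1 − 1/3z).

Find x<0 with |R(x)|<1.
x=-0.97: |R|=0.2670
R=−1: 1+2/3x = −1+1/3x ⇒ -1/3x=2 ⇒ x=2/(-1/3)=-6.0000
Confirm numerically:
  x=-5.051: |R|=0.88213 <1
  x=-5.000: |R|=0.87500 <1
  x=-3.427: |R|=0.59966 <1
  x=-6.199: |R|=1.02163 >1
  x=-6.117: |R|=1.01283 >1
So |R|<1 on (-6.0000, 0).

left endpoint -6.0000.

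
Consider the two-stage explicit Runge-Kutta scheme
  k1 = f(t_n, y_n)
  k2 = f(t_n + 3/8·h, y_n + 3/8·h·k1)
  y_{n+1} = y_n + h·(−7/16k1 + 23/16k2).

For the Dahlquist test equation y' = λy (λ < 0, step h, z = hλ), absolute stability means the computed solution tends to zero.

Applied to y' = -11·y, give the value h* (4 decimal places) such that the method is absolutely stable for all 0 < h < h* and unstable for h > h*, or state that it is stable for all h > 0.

On y'=λy, z=hλ:
  k1=λy_n ⇒ h·k1=z·y_n;  k2=λ(1+3/8z)y_n ⇒ h·k2=z(1+3/8z)y_n
  y_{n+1}/y_n = 1 − 7/16z + 23/16z(1+3/8z) = 1 + z + 69/128z²
  ⇒ R(z) = 1 + z + 69/128z².

Solve |R(x)|<1 on ℝ⁻.
x=-1.19: |R|=0.5734
R=1: x+69/128x²=0 ⇒ x=−128/69=-1.8551; min R=1−1/(4·69/128)=0.5362>−1
Confirm numerically:
  x=-1.565: |R|=0.75529 <1
  x=-1.209: |R|=0.57894 <1
  x=-0.779: |R|=0.54813 <1
  x=-2.448: |R|=1.78244 >1
  x=-2.172: |R|=1.37107 >1
Interval (-1.8551, 0).

(-1.8551,0); λ=-11 ⇒ h* = (128/69)/11 = 0.1686.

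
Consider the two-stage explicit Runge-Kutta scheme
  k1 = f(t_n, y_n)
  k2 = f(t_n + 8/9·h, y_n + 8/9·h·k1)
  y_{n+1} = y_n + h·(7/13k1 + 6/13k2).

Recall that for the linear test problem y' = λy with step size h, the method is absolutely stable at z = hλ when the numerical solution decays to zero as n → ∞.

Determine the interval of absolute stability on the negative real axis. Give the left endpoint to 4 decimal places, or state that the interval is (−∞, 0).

(-2.4375, 0).

With y'=λy (z=hλ):
  k1=λy_n ⇒ h·k1=z·y_n;  k2=λ(1+8/9z)y_n ⇒ h·k2=z(1+8/9z)y_n
  y_{n+1}/y_n = 1 + 7/13z + 6/13z(1+8/9z) = 1 + z + 16/39z²
  R(z) = 1 + z + 16/39z².

Need |R(x)|<1, x<0.
x=-0.55: |R|=0.5741
R=1: x+16/39x²=0 ⇒ x=−39/16=-2.4375; min R=1−1/(4·16/39)=0.3906>−1
Confirm numerically:
  x=-1.728: |R|=0.49702 <1
  x=-1.353: |R|=0.39802 <1
  x=-1.306: |R|=0.39375 <1
  x=-2.840: |R|=1.46896 >1
  x=-2.748: |R|=1.35005 >1
  x=-2.689: |R|=1.27745 >1
Interval (-2.4375, 0).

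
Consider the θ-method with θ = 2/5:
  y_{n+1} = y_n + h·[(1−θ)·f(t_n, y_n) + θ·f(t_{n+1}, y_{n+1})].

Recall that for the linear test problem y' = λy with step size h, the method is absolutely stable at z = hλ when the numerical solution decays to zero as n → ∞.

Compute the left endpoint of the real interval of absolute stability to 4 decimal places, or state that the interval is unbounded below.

left endpoint -10.0000.

On y'=λy, z=hλ:
  y_{n+1} = y_n + z·[3/5·y_n + 2/5·y_{n+1}] ⇒ (1 − 2/5z)y_{n+1} = (1 + 3/5z)y_n
  R(z) = (1 + 3/5z)/(1 − 2/5z).

Find x<0 with |R(x)|<1.
x=-0.65: |R|=0.4841
R=−1: 1+3/5x = −1+2/5x ⇒ -1/5x=2 ⇒ x=2/(-1/5)=-10.0000
Confirm numerically:
  x=-9.825: |R|=0.99290 <1
  x=-7.395: |R|=0.86837 <1
  x=-6.419: |R|=0.79925 <1
  x=-10.597: |R|=1.02279 >1
  x=-10.423: |R|=1.01637 >1
  x=-10.394: |R|=1.01528 >1
Stable set (-10.0000, 0).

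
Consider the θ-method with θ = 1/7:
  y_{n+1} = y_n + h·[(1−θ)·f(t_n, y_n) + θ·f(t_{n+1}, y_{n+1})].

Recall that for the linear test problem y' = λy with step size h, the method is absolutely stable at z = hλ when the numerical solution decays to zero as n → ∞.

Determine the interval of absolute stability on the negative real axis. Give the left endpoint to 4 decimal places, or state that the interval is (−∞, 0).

z∈(-2.8000,0).

On y'=λy, z=hλ:
  y_{n+1} = y_n + z·[6/7·y_n + 1/7·y_{n+1}] ⇒ (1 − 1/7z)y_{n+1} = (1 + 6/7z)y_n
  R(z) = (1 + 6/7z)/(1 − 1/7z).

Need |R(x)|<1, x<0.
x=-1.61: |R|=0.3089
R=−1: 1+6/7x = −1+1/7x ⇒ -5/7x=2 ⇒ x=2/(-5/7)=-2.8000
Confirm numerically:
  x=-2.509: |R|=0.84699 <1
  x=-2.162: |R|=0.65182 <1
  x=-1.727: |R|=0.38524 <1
  x=-1.673: |R|=0.35028 <1
  x=-3.340: |R|=1.26112 >1
  x=-3.332: |R|=1.25745 >1
  x=-3.329: |R|=1.25608 >1
Stable set (-2.8000, 0).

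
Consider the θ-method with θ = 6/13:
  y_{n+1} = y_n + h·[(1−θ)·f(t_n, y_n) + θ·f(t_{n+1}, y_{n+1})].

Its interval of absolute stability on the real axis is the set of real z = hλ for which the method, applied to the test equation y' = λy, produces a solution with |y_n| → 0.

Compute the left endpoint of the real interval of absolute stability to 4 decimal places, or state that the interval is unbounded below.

z* = -26.0000.

On y'=λy, z=hλ:
  y_{n+1} = y_n + z·[7/13·y_n + 6/13·y_{n+1}] ⇒ (1 − 6/13z)y_{n+1} = (1 + 7/13z)y_n
  ⇒ R(z) = (1 + 7/13z)/(1 − 6/13z).

Need |R(x)|<1, x<0.
x=-1.07: |R|=0.2837
R=−1: 1+7/13x = −1+6/13x ⇒ -1/13x=2 ⇒ x=2/(-1/13)=-26.0000
Confirm numerically:
  x=-18.952: |R|=0.94438 <1
  x=-18.185: |R|=0.93600 <1
  x=-17.703: |R|=0.93040 <1
  x=-16.903: |R|=0.92049 <1
  x=-26.164: |R|=1.00096 >1
  x=-26.097: |R|=1.00057 >1
Interval (-26.0000, 0).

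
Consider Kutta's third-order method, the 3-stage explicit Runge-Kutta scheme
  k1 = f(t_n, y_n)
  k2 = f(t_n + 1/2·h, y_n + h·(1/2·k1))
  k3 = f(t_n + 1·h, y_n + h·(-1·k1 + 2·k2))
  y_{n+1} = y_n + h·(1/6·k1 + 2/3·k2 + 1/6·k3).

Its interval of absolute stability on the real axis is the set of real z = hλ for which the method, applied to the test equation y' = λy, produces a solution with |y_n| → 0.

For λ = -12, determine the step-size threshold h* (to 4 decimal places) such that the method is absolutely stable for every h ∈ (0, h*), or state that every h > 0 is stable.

Test eqn y'=λy, z=hλ:
  order 3, 3-stage ⇒ R(z)=1+z+z^2/2+z^3/6
  (e.g. R(-1)=0.33333, |R|=0.33333)

Solve |R(x)|<1 on ℝ⁻.
x=-1: |R|=0.3333
|R(-2.54)|=1.0454 |R(-2.51)|=0.9955 |R(-1.29)|=0.1843
Bisect:
  x_lo=-2.8310 |R|=1.6052  x_hi=-0.1960 |R|=0.8220
  mid=-1.51346 |R|=0.05404 →hi
  mid=-2.17221 |R|=0.52122 →hi
  mid=-2.50159 |R|=0.98175 →hi
  mid=-2.66628 |R|=1.27087 →lo
  mid=-2.58393 |R|=1.12094 →lo
  mid=-2.54276 |R|=1.05003 →lo
  mid=-2.52217 |R|=1.01557 →lo
  mid=-2.51188 |R|=0.99858 →hi
  mid=-2.51703 |R|=1.00705 →lo
  ...
  [-2.51285,-2.51268] ⇒ x*=-2.5127
Interval (-2.5127, 0).

(-2.5127,0); λ=-12 ⇒ h* = 0.2094.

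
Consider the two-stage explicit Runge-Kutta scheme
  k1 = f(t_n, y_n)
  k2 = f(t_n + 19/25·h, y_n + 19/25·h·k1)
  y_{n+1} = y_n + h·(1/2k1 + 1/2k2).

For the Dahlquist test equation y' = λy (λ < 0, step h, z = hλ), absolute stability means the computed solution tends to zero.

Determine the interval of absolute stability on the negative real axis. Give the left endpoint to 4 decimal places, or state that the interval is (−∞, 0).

Set f=λy, z=hλ:
  k1=λy_n ⇒ h·k1=z·y_n;  k2=λ(1+19/25z)y_n ⇒ h·k2=z(1+19/25z)y_n
  y_{n+1}/y_n = 1 + 1/2z + 1/2z(1+19/25z) = 1 + z + 19/50z²
  ⇒ R(z) = 1 + z + 19/50z².

Need |R(x)|<1, x<0.
x=-1.78: |R|=0.4240
R=1: x+19/50x²=0 ⇒ x=−50/19=-2.6316; min R=1−1/(4·19/50)=0.3421>−1
Confirm numerically:
  x=-2.361: |R|=0.75724 <1
  x=-2.154: |R|=0.60909 <1
  x=-1.728: |R|=0.40667 <1
  x=-1.459: |R|=0.34990 <1
  x=-3.046: |R|=1.47968 >1
  x=-3.007: |R|=1.42898 >1
  x=-2.917: |R|=1.31638 >1
Interval (-2.6316, 0).

z∈(-2.6316,0).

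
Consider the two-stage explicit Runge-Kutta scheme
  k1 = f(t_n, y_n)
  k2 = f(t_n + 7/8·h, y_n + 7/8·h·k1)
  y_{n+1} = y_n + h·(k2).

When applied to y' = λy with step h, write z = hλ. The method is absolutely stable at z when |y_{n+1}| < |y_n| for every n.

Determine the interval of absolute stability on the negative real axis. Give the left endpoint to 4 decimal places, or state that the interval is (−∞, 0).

On y'=λy, z=hλ:
  k1=λy_n ⇒ h·k1=z·y_n;  k2=λ(1+7/8z)y_n ⇒ h·k2=z(1+7/8z)y_n
  y_{n+1}/y_n = 1 + z(1+7/8z) = 1 + z + 7/8z²
  Hence R(z) = 1 + z + 7/8z².

Need |R(x)|<1, x<0.
x=-1.36: |R|=1.2584
R=1: x+7/8x²=0 ⇒ x=−8/7=-1.1429; min R=1−1/(4·7/8)=0.7143>−1
Confirm numerically:
  x=-0.904: |R|=0.81106 <1
  x=-0.575: |R|=0.71430 <1
  x=-0.554: |R|=0.71455 <1
  x=-1.595: |R|=1.63102 >1
  x=-1.500: |R|=1.46875 >1
Stable set (-1.1429, 0).

(-1.1429, 0).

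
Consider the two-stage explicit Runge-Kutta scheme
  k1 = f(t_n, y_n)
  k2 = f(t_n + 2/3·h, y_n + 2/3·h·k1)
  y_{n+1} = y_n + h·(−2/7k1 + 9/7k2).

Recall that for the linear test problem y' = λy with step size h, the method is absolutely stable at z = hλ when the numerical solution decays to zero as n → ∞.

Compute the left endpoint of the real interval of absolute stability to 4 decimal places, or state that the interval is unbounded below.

z* = -1.1667.

Set f=λy, z=hλ:
  k1=λy_n ⇒ h·k1=z·y_n;  k2=λ(1+2/3z)y_n ⇒ h·k2=z(1+2/3z)y_n
  y_{n+1}/y_n = 1 − 2/7z + 9/7z(1+2/3z) = 1 + z + 6/7z²
  ⇒ R(z) = 1 + z + 6/7z².

Boundary: |R(x)|=1, x<0.
x=-0.74: |R|=0.7294
R=1: x+6/7x²=0 ⇒ x=−7/6=-1.1667; min R=1−1/(4·6/7)=0.7083>−1
Confirm numerically:
  x=-1.139: |R|=0.97299 <1
  x=-1.000: |R|=0.85714 <1
  x=-0.541: |R|=0.70987 <1
  x=-0.482: |R|=0.71713 <1
  x=-1.618: |R|=1.62593 >1
  x=-1.207: |R|=1.04173 >1
So |R|<1 on (-1.1667, 0).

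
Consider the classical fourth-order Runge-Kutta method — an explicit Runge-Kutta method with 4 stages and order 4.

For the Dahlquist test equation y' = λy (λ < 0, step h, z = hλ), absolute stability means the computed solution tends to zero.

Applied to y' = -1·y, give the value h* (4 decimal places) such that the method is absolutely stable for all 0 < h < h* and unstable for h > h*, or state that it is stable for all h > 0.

With y'=λy (z=hλ):
  order 4, 4-stage ⇒ R(z)=1+z+z^2/2+z^3/6+z^4/24
  (e.g. R(-1.75)=0.27881, |R|=0.27881)

Find x<0 with |R(x)|<1.
x=-1.75: |R|=0.2788
|R(-3.16)|=1.7284 |R(-2.17)|=0.4053 |R(-1.07)|=0.3529
Bisect:
  x_lo=-3.2043 |R|=1.8386  x_hi=-0.0761 |R|=0.9267
  mid=-1.64017 |R|=0.27106 →hi
  mid=-2.42222 |R|=0.57707 →hi
  mid=-2.81324 |R|=1.04295 →lo
  mid=-2.61773 |R|=0.77539 →hi
  mid=-2.71548 |R|=0.89975 →hi
  mid=-2.76436 |R|=0.96889 →hi
  mid=-2.78880 |R|=1.00530 →lo
  mid=-2.77658 |R|=0.98694 →hi
  mid=-2.78269 |R|=0.99608 →hi
  ...
  [-2.78536,-2.78517] ⇒ x*=-2.7853
Stable set (-2.7853, 0).

(-2.7853,0); λ=-1 ⇒ h* = 2.7853.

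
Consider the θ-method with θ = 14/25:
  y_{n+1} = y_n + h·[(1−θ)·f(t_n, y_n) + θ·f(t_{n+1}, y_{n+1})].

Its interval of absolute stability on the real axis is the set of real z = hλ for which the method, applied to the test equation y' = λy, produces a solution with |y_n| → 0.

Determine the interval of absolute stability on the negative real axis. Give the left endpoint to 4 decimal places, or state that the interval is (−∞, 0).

unbounded; (−∞, 0).

Set f=λy, z=hλ:
  y_{n+1} = y_n + z·[11/25·y_n + 14/25·y_{n+1}] ⇒ (1 − 14/25z)y_{n+1} = (1 + 11/25z)y_n
  R(z) = (1 + 11/25z)/(1 − 14/25z).

Boundary: |R(x)|=1, x<0.
x=-1.02: |R|=0.3508
x=-2: |R|=0.0566
x=-10: |R|=0.5152
x=-100: |R|=0.7544
θ=14/25≥1/2 ⇒ |1+11/25x|<|1−14/25x| ∀x<0 ⇒ interval (−∞,0).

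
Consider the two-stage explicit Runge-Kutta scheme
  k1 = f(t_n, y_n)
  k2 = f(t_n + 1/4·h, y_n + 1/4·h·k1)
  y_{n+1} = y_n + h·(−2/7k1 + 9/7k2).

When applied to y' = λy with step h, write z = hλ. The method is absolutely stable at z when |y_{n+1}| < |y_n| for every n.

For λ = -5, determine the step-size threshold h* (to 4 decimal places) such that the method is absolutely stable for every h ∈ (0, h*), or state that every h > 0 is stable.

With y'=λy (z=hλ):
  k1=λy_n ⇒ h·k1=z·y_n;  k2=λ(1+1/4z)y_n ⇒ h·k2=z(1+1/4z)y_n
  y_{n+1}/y_n = 1 − 2/7z + 9/7z(1+1/4z) = 1 + z + 9/28z²
  R(z) = 1 + z + 9/28z².

Need |R(x)|<1, x<0.
x=-1.31: |R|=0.2416
R=1: x+9/28x²=0 ⇒ x=−28/9=-3.1111; min R=1−1/(4·9/28)=0.2222>−1
Confirm numerically:
  x=-2.804: |R|=0.72321 <1
  x=-2.746: |R|=0.67774 <1
  x=-2.449: |R|=0.47880 <1
  x=-1.442: |R|=0.22637 <1
  x=-3.594: |R|=1.55784 >1
  x=-3.557: |R|=1.50979 >1
  x=-3.482: |R|=1.41510 >1
So |R|<1 on (-3.1111, 0).

(-3.1111,0); λ=-5 ⇒ h* = (28/9)/5 = 0.6222.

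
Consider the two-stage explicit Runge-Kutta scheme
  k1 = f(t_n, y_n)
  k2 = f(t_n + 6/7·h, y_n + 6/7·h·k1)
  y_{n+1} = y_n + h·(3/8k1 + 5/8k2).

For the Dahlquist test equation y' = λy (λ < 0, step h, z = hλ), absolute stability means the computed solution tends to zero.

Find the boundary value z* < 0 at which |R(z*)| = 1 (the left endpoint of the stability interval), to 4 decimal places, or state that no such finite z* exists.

z* = -1.8667.

Set f=λy, z=hλ:
  k1=λy_n ⇒ h·k1=z·y_n;  k2=λ(1+6/7z)y_n ⇒ h·k2=z(1+6/7z)y_n
  y_{n+1}/y_n = 1 + 3/8z + 5/8z(1+6/7z) = 1 + z + 15/28z²
  Hence R(z) = 1 + z + 15/28z².

Boundary: |R(x)|=1, x<0.
x=-1.47: |R|=0.6876
R=1: x+15/28x²=0 ⇒ x=−28/15=-1.8667; min R=1−1/(4·15/28)=0.5333>−1
Confirm numerically:
  x=-1.846: |R|=0.97956 <1
  x=-1.442: |R|=0.67195 <1
  x=-0.946: |R|=0.53342 <1
  x=-2.314: |R|=1.55453 >1
  x=-2.242: |R|=1.45080 >1
  x=-2.009: |R|=1.15319 >1
So |R|<1 on (-1.8667, 0).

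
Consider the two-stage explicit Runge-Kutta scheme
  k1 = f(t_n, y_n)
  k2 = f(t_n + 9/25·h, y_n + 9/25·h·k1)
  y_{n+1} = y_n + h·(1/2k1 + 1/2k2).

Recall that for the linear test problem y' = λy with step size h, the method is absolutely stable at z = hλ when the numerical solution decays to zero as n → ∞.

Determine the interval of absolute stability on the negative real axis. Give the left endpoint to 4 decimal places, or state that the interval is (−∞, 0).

(-5.5556, 0).

Test eqn y'=λy, z=hλ:
  k1=λy_n ⇒ h·k1=z·y_n;  k2=λ(1+9/25z)y_n ⇒ h·k2=z(1+9/25z)y_n
  y_{n+1}/y_n = 1 + 1/2z + 1/2z(1+9/25z) = 1 + z + 9/50z²
  Hence R(z) = 1 + z + 9/50z².

Need |R(x)|<1, x<0.
x=-1.5: |R|=0.0950
R=1: x+9/50x²=0 ⇒ x=−50/9=-5.5556; min R=1−1/(4·9/50)=-0.3889>−1
Confirm numerically:
  x=-5.487: |R|=0.93229 <1
  x=-4.221: |R|=0.01397 <1
  x=-3.982: |R|=0.12786 <1
  x=-6.108: |R|=1.60738 >1
  x=-5.970: |R|=1.44536 >1
  x=-5.888: |R|=1.35234 >1
Interval (-5.5556, 0).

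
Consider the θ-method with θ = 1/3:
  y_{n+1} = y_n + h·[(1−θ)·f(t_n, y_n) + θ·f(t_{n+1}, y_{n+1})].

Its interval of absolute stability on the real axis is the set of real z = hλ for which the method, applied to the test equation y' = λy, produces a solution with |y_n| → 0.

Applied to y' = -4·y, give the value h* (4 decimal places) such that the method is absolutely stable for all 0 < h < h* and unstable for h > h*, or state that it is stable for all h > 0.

(-6.0000,0); λ=-4 ⇒ h* = (6)/4 = 1.5000.

Set f=λy, z=hλ:
  y_{n+1} = y_n + z·[2/3·y_n + 1/3·y_{n+1}] ⇒ (1 − 1/3z)y_{n+1} = (1 + 2/3z)y_n
  Hence R(z) = (1 + 2/3z)/(1 − 1/3z).

Find x<0 with |R(x)|<1.
x=-1.18: |R|=0.1531
R=−1: 1+2/3x = −1+1/3x ⇒ -1/3x=2 ⇒ x=2/(-1/3)=-6.0000
Confirm numerically:
  x=-4.548: |R|=0.80763 <1
  x=-4.474: |R|=0.79583 <1
  x=-4.269: |R|=0.76187 <1
  x=-6.331: |R|=1.03547 >1
  x=-6.037: |R|=1.00409 >1
Stable set (-6.0000, 0).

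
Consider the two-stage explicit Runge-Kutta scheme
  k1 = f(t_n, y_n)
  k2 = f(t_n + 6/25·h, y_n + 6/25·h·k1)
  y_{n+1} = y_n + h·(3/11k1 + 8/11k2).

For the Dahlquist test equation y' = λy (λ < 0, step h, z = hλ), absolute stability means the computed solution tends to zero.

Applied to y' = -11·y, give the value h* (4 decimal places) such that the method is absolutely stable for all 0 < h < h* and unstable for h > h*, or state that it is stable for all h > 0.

(-5.7292,0); λ=-11 ⇒ h* = (275/48)/11 = 0.5208.

With y'=λy (z=hλ):
  k1=λy_n ⇒ h·k1=z·y_n;  k2=λ(1+6/25z)y_n ⇒ h·k2=z(1+6/25z)y_n
  y_{n+1}/y_n = 1 + 3/11z + 8/11z(1+6/25z) = 1 + z + 48/275z²
  Hence R(z) = 1 + z + 48/275z².

Boundary: |R(x)|=1, x<0.
x=-0.61: |R|=0.4549
R=1: x+48/275x²=0 ⇒ x=−275/48=-5.7292; min R=1−1/(4·48/275)=-0.4323>−1
Confirm numerically:
  x=-5.082: |R|=0.42594 <1
  x=-3.138: |R|=0.41924 <1
  x=-2.309: |R|=0.37841 <1
  x=-6.127: |R|=1.42546 >1
  x=-6.126: |R|=1.42432 >1
  x=-5.848: |R|=1.12130 >1
Stable set (-5.7292, 0).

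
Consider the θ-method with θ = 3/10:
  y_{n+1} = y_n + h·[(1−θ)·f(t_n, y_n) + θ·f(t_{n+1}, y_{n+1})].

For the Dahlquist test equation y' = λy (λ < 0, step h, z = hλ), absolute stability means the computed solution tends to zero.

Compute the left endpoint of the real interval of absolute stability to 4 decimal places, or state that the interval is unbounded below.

With y'=λy (z=hλ):
  y_{n+1} = y_n + z·[7/10·y_n + 3/10·y_{n+1}] ⇒ (1 − 3/10z)y_{n+1} = (1 + 7/10z)y_n
  so R(z) = (1 + 7/10z)/(1 − 3/10z).

Solve |R(x)|<1 on ℝ⁻.
x=-1.25: |R|=0.0909
R=−1: 1+7/10x = −1+3/10x ⇒ -2/5x=2 ⇒ x=2/(-2/5)=-5.0000
Confirm numerically:
  x=-4.685: |R|=0.94762 <1
  x=-2.909: |R|=0.55337 <1
  x=-2.405: |R|=0.39704 <1
  x=-5.357: |R|=1.05477 >1
  x=-5.349: |R|=1.05360 >1
Interval (-5.0000, 0).

z* = -5.0000.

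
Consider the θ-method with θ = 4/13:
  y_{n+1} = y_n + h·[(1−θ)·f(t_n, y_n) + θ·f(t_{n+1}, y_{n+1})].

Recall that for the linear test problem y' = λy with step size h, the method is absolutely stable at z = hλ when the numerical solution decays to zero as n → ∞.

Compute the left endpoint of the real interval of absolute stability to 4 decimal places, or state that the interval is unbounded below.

z* = -5.2000.

On y'=λy, z=hλ:
  y_{n+1} = y_n + z·[9/13·y_n + 4/13·y_{n+1}] ⇒ (1 − 4/13z)y_{n+1} = (1 + 9/13z)y_n
  Hence R(z) = (1 + 9/13z)/(1 − 4/13z).

Boundary: |R(x)|=1, x<0.
x=-0.3: |R|=0.7254
R=−1: 1+9/13x = −1+4/13x ⇒ -5/13x=2 ⇒ x=2/(-5/13)=-5.2000
Confirm numerically:
  x=-4.713: |R|=0.92355 <1
  x=-4.144: |R|=0.82148 <1
  x=-4.012: |R|=0.79551 <1
  x=-2.203: |R|=0.31299 <1
  x=-5.501: |R|=1.04300 >1
  x=-5.356: |R|=1.02266 >1
Interval (-5.2000, 0).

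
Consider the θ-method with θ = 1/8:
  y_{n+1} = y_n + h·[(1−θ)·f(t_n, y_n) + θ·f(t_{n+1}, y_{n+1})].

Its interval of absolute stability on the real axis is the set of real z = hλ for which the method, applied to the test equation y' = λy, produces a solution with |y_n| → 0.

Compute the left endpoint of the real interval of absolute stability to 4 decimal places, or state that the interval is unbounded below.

z* = -2.6667.

On y'=λy, z=hλ:
  y_{n+1} = y_n + z·[7/8·y_n + 1/8·y_{n+1}] ⇒ (1 − 1/8z)y_{n+1} = (1 + 7/8z)y_n
  so R(z) = (1 + 7/8z)/(1 − 1/8z).

Boundary: |R(x)|=1, x<0.
x=-1.07: |R|=0.0562
R=−1: 1+7/8x = −1+1/8x ⇒ -3/4x=2 ⇒ x=2/(-3/4)=-2.6667
Confirm numerically:
  x=-2.331: |R|=0.80505 <1
  x=-2.099: |R|=0.66274 <1
  x=-1.505: |R|=0.26670 <1
  x=-3.073: |R|=1.22018 >1
  x=-2.928: |R|=1.14348 >1
  x=-2.811: |R|=1.08010 >1
So |R|<1 on (-2.6667, 0).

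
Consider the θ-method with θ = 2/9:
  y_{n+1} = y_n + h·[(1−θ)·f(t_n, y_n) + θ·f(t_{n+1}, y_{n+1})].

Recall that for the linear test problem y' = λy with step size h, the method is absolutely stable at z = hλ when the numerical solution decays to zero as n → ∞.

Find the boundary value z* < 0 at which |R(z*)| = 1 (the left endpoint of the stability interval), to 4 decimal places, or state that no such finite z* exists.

z* = -3.6000.

On y'=λy, z=hλ:
  y_{n+1} = y_n + z·[7/9·y_n + 2/9·y_{n+1}] ⇒ (1 − 2/9z)y_{n+1} = (1 + 7/9z)y_n
  so R(z) = (1 + 7/9z)/(1 − 2/9z).

Solve |R(x)|<1 on ℝ⁻.
x=-1.04: |R|=0.1552
R=−1: 1+7/9x = −1+2/9x ⇒ -5/9x=2 ⇒ x=2/(-5/9)=-3.6000
Confirm numerically:
  x=-3.246: |R|=0.88575 <1
  x=-3.106: |R|=0.83763 <1
  x=-2.746: |R|=0.70535 <1
  x=-3.705: |R|=1.03199 >1
  x=-3.652: |R|=1.01595 >1
Stable set (-3.6000, 0).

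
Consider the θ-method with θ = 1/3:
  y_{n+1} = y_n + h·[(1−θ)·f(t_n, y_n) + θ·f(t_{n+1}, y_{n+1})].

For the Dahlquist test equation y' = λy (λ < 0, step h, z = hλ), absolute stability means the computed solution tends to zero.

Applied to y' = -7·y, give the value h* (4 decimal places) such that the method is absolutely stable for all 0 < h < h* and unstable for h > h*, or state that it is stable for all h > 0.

(-6.0000,0); λ=-7 ⇒ h* = (6)/7 = 0.8571.

Set f=λy, z=hλ:
  y_{n+1} = y_n + z·[2/3·y_n + 1/3·y_{n+1}] ⇒ (1 − 1/3z)y_{n+1} = (1 + 2/3z)y_n
  ⇒ R(z) = (1 + 2/3z)/(1 − 1/3z).

Boundary: |R(x)|=1, x<0.
x=-1.69: |R|=0.0810
R=−1: 1+2/3x = −1+1/3x ⇒ -1/3x=2 ⇒ x=2/(-1/3)=-6.0000
Confirm numerically:
  x=-5.845: |R|=0.98248 <1
  x=-4.529: |R|=0.80462 <1
  x=-4.023: |R|=0.71850 <1
  x=-2.419: |R|=0.33918 <1
  x=-6.529: |R|=1.05551 >1
  x=-6.324: |R|=1.03475 >1
  x=-6.283: |R|=1.03049 >1
Interval (-6.0000, 0).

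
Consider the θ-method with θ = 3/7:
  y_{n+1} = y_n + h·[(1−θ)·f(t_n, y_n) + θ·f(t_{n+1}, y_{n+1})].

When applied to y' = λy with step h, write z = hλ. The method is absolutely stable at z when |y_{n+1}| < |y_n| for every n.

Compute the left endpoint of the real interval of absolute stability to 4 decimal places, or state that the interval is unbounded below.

With y'=λy (z=hλ):
  y_{n+1} = y_n + z·[4/7·y_n + 3/7·y_{n+1}] ⇒ (1 − 3/7z)y_{n+1} = (1 + 4/7z)y_n
  R(z) = (1 + 4/7z)/(1 − 3/7z).

Find x<0 with |R(x)|<1.
x=-1.72: |R|=0.0099
R=−1: 1+4/7x = −1+3/7x ⇒ -1/7x=2 ⇒ x=2/(-1/7)=-14.0000
Confirm numerically:
  x=-12.654: |R|=0.97006 <1
  x=-8.978: |R|=0.85201 <1
  x=-7.725: |R|=0.79205 <1
  x=-7.178: |R|=0.76092 <1
  x=-14.134: |R|=1.00271 >1
  x=-14.065: |R|=1.00132 >1
So |R|<1 on (-14.0000, 0).

z* = -14.0000.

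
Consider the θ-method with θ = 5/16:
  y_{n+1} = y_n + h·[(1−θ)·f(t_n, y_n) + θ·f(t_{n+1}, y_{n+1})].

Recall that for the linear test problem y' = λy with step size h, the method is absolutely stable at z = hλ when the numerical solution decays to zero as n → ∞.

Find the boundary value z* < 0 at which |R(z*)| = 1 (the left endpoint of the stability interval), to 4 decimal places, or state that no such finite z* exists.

z* = -5.3333.

On y'=λy, z=hλ:
  y_{n+1} = y_n + z·[11/16·y_n + 5/16·y_{n+1}] ⇒ (1 − 5/16z)y_{n+1} = (1 + 11/16z)y_n
  ⇒ R(z) = (1 + 11/16z)/(1 − 5/16z).

Find x<0 with |R(x)|<1.
x=-1.17: |R|=0.1432
R=−1: 1+11/16x = −1+5/16x ⇒ -3/8x=2 ⇒ x=2/(-3/8)=-5.3333
Confirm numerically:
  x=-4.232: |R|=0.82217 <1
  x=-3.933: |R|=0.76442 <1
  x=-3.263: |R|=0.61560 <1
  x=-5.515: |R|=1.02501 >1
  x=-5.410: |R|=1.01069 >1
  x=-5.383: |R|=1.00694 >1
So |R|<1 on (-5.3333, 0).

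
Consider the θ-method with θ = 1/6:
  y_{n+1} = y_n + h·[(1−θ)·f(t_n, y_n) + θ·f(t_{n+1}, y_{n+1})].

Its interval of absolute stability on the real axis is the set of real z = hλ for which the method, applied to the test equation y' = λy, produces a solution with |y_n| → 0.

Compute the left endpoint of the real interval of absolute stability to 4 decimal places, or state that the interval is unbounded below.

left endpoint -3.0000.

On y'=λy, z=hλ:
  y_{n+1} = y_n + z·[5/6·y_n + 1/6·y_{n+1}] ⇒ (1 − 1/6z)y_{n+1} = (1 + 5/6z)y_n
  ⇒ R(z) = (1 + 5/6z)/(1 − 1/6z).

Boundary: |R(x)|=1, x<0.
x=-1.06: |R|=0.0992
R=−1: 1+5/6x = −1+1/6x ⇒ -2/3x=2 ⇒ x=2/(-2/3)=-3.0000
Confirm numerically:
  x=-2.780: |R|=0.89977 <1
  x=-1.880: |R|=0.43147 <1
  x=-1.599: |R|=0.26253 <1
  x=-3.521: |R|=1.21888 >1
  x=-3.128: |R|=1.05609 >1
  x=-3.126: |R|=1.05523 >1
So |R|<1 on (-3.0000, 0).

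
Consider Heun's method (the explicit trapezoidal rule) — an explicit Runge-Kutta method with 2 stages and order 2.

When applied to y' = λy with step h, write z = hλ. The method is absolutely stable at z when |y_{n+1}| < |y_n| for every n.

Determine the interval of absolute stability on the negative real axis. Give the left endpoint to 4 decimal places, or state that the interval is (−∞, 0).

Test eqn y'=λy, z=hλ:
  order 2, 2-stage ⇒ R(z)=1+z+z^2/2
  (e.g. R(-0.37)=0.69845, |R|=0.69845)

Find x<0 with |R(x)|<1.
x=-0.37: |R|=0.6985
|R(-1.85)|=0.8613 |R(-1.76)|=0.7888 |R(-1.05)|=0.5012
Bisect:
  x_lo=-2.8815 |R|=2.2700  x_hi=-0.2521 |R|=0.7796
  mid=-1.56681 |R|=0.66064 →hi
  mid=-2.22414 |R|=1.24926 →lo
  mid=-1.89548 |R|=0.90094 →hi
  mid=-2.05981 |R|=1.06160 →lo
  mid=-1.97764 |R|=0.97789 →hi
  mid=-2.01873 |R|=1.01890 →lo
  mid=-1.99818 |R|=0.99819 →hi
  mid=-2.00846 |R|=1.00849 →lo
  mid=-2.00332 |R|=1.00333 →lo
  ...
  [-2.00011,-1.99995] ⇒ x*=-2.0000
So |R|<1 on (-2.0000, 0).

(-2.0000, 0).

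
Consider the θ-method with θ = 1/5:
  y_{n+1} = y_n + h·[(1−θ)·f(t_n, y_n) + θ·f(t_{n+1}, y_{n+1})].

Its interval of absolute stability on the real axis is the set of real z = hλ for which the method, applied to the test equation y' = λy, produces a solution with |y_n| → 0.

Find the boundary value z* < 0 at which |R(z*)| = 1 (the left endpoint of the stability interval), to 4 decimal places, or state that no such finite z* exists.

On y'=λy, z=hλ:
  y_{n+1} = y_n + z·[4/5·y_n + 1/5·y_{n+1}] ⇒ (1 − 1/5z)y_{n+1} = (1 + 4/5z)y_n
  ⇒ R(z) = (1 + 4/5z)/(1 − 1/5z).

Need |R(x)|<1, x<0.
x=-1.53: |R|=0.1715
R=−1: 1+4/5x = −1+1/5x ⇒ -3/5x=2 ⇒ x=2/(-3/5)=-3.3333
Confirm numerically:
  x=-3.059: |R|=0.89788 <1
  x=-2.863: |R|=0.82055 <1
  x=-2.055: |R|=0.45641 <1
  x=-1.693: |R|=0.26475 <1
  x=-3.786: |R|=1.15456 >1
  x=-3.665: |R|=1.11483 >1
  x=-3.536: |R|=1.07123 >1
Interval (-3.3333, 0).

z* = -3.3333.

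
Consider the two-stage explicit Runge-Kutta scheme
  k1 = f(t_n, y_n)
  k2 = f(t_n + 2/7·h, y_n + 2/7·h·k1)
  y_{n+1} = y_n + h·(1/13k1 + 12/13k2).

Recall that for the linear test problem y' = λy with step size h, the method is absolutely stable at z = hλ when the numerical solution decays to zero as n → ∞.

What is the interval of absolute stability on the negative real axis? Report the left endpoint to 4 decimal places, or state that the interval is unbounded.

z∈(-3.7917,0).

Test eqn y'=λy, z=hλ:
  k1=λy_n ⇒ h·k1=z·y_n;  k2=λ(1+2/7z)y_n ⇒ h·k2=z(1+2/7z)y_n
  y_{n+1}/y_n = 1 + 1/13z + 12/13z(1+2/7z) = 1 + z + 24/91z²
  R(z) = 1 + z + 24/91z².

Solve |R(x)|<1 on ℝ⁻.
x=-1.18: |R|=0.1872
R=1: x+24/91x²=0 ⇒ x=−91/24=-3.7917; min R=1−1/(4·24/91)=0.0521>−1
Confirm numerically:
  x=-3.653: |R|=0.86640 <1
  x=-2.223: |R|=0.08031 <1
  x=-1.651: |R|=0.06789 <1
  x=-4.355: |R|=1.64703 >1
  x=-4.276: |R|=1.54620 >1
  x=-3.862: |R|=1.07164 >1
Stable set (-3.7917, 0).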